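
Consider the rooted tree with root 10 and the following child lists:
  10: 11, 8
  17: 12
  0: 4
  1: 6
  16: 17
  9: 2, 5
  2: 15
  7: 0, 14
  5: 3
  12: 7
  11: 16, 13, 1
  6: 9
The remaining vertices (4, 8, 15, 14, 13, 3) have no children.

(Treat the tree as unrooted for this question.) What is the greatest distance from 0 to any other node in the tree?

A farthest node from 0 is 3 (15 also at distance 10).
The path 0-7-12-17-16-11-1-6-9-5-3 has 10 edges.

10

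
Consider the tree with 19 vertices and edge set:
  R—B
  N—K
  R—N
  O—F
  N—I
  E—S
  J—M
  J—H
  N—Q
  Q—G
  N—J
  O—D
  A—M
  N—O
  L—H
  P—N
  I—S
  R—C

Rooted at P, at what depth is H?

3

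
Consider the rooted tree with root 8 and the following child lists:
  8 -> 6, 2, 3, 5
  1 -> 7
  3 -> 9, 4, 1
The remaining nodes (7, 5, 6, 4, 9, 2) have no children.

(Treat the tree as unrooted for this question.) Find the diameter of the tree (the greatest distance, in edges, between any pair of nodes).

4

BFS from 5 reaches 7 last, at distance 4; BFS from 7 confirms no node is farther.
Path: 5 – 8 – 3 – 1 – 7.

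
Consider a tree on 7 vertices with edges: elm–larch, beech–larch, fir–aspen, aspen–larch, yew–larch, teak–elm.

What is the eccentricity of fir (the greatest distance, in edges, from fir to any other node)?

A farthest node from fir is teak.
The path fir – aspen – larch – elm – teak has 4 edges.

4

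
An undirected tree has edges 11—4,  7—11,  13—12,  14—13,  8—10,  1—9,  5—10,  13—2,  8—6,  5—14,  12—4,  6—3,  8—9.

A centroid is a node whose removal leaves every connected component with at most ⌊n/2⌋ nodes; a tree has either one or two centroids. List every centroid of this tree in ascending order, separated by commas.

5, 14

Removing 5 splits the tree into components of sizes 7, 6; the largest is 7 ≤ ⌊14/2⌋ = 7.
14 is adjacent to 5 and is also a centroid (the largest component after removing it is likewise 7).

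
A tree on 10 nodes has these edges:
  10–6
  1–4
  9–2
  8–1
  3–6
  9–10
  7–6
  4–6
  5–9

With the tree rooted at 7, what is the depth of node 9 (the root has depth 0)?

3

7 – 6 – 10 – 9 — 3 edges.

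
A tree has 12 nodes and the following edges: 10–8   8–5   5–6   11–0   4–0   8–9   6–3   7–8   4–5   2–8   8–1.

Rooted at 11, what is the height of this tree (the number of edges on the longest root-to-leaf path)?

3 sits deepest: 11 – 0 – 4 – 5 – 6 – 3 — 5 edges from the root.

5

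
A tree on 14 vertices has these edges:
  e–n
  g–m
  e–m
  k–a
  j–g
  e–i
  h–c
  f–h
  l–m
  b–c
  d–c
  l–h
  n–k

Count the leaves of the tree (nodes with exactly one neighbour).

Exactly 6 nodes have a single neighbour: a, b, d, f, i, j.

6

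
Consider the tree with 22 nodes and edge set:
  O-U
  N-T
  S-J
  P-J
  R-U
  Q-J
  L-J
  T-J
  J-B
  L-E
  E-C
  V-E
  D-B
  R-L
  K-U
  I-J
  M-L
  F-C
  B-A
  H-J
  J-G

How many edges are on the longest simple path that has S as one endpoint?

A farthest node from S is F (O, K also at distance 5).
The path S-J-L-E-C-F has 5 edges.

5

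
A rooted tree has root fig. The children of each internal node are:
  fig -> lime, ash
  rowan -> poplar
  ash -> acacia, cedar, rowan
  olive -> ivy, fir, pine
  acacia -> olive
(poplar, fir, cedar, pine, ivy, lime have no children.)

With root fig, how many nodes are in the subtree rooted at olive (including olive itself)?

4

The subtree rooted at olive contains: olive, pine, fir, ivy — 4 nodes.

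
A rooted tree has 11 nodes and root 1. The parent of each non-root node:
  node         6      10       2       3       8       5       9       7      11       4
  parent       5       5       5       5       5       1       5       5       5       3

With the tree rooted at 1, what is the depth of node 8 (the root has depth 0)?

2

Path from 1 to 8: 1 → 5 → 8, which has 2 edges.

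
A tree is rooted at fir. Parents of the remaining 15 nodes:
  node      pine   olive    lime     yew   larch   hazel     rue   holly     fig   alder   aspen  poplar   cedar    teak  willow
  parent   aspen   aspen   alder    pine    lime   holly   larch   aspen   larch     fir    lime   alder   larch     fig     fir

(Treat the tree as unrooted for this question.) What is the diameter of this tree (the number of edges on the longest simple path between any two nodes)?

6

A longest path is hazel - holly - aspen - lime - alder - fir - willow, with 6 edges.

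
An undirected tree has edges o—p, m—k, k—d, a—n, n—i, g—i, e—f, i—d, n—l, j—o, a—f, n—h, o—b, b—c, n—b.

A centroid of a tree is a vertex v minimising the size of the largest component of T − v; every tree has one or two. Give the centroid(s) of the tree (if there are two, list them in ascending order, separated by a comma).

If n is removed the pieces have sizes 5, 5, 3, 1, 1, all ≤ ⌊16/2⌋ = 8.
No neighbour of n does as well, so n is the unique centroid.

n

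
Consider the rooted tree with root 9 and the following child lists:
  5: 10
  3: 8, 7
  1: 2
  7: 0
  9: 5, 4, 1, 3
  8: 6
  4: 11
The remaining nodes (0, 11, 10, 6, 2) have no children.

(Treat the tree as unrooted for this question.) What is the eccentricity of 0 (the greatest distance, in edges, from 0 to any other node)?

5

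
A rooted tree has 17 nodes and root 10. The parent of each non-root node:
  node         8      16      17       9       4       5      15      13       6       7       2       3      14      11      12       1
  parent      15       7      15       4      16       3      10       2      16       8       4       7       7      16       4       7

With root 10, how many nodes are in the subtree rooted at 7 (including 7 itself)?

The subtree rooted at 7 contains: 7, 16, 14, 3, 1, 11, 4, 6, 5, 2, 12, 9, 13 — 13 nodes.

13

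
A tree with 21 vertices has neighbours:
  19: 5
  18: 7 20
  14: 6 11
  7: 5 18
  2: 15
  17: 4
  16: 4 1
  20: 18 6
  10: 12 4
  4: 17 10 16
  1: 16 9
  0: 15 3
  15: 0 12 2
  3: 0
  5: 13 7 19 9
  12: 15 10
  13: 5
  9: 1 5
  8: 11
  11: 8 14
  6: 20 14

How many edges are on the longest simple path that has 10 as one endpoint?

A farthest node from 10 is 8.
The path 10–4–16–1–9–5–7–18–20–6–14–11–8 has 12 edges.

12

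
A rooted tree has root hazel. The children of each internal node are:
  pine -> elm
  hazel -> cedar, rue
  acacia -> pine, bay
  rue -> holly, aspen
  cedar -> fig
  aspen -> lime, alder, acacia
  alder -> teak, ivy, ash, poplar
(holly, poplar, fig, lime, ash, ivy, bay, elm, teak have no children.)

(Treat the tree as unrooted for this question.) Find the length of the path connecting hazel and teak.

Walking from hazel: hazel - rue - aspen - alder - teak. Length 4.

4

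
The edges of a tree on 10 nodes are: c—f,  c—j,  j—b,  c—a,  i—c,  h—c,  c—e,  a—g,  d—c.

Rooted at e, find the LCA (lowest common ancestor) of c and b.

Path c→root: c e; path b→root: b j c e.
First common node: c.

c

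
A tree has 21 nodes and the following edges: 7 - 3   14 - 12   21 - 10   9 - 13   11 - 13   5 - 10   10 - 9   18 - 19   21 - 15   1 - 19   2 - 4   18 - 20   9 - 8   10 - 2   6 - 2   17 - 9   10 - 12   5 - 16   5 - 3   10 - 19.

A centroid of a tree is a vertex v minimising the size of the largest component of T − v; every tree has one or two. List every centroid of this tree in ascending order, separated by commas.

10

Removing 10 splits the tree into components of sizes 5, 4, 4, 3, 2, 2; the largest is 5 ≤ ⌊21/2⌋ = 10.
No neighbour of 10 does as well, so 10 is the unique centroid.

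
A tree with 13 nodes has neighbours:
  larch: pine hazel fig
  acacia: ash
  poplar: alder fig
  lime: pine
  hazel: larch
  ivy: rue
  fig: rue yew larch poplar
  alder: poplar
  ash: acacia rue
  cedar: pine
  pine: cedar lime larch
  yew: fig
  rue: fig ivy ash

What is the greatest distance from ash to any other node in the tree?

5

A farthest node from ash is cedar (lime also at distance 5).
The path ash-rue-fig-larch-pine-cedar has 5 edges.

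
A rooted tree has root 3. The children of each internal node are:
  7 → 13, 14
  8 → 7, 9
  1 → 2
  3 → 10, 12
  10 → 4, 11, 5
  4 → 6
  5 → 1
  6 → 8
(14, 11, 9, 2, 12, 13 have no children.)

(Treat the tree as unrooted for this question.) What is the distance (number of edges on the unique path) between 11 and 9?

The path is 11 – 10 – 4 – 6 – 8 – 9, which has 5 edges.

5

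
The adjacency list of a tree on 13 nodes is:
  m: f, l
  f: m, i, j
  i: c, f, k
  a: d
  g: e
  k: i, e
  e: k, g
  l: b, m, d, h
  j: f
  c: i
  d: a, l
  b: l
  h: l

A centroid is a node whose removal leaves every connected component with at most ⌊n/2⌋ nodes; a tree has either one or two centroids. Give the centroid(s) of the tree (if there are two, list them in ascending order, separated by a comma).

Removing f splits the tree into components of sizes 6, 5, 1; the largest is 6 ≤ ⌊13/2⌋ = 6.
No neighbour of f does as well, so f is the unique centroid.

f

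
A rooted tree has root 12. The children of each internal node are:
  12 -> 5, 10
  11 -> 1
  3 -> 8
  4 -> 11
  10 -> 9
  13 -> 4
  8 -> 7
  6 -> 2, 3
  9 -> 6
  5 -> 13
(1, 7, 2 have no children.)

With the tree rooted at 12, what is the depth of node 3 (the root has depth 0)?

12–10–9–6–3 — 4 edges.

4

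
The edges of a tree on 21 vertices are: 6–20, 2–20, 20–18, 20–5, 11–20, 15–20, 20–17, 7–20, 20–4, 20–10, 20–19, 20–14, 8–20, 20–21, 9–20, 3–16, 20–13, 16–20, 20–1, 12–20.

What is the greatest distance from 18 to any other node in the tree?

Distances from 18 peak at 3, attained at 3.
18–20–16–3

3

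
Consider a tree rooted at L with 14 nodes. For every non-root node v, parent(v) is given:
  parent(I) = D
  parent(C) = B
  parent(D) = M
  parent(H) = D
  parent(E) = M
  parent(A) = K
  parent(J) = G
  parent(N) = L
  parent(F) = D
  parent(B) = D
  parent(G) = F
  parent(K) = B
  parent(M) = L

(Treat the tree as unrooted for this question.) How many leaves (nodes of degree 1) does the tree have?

7

Degree-1 nodes: A, C, E, H, I, J, N — 7 of them.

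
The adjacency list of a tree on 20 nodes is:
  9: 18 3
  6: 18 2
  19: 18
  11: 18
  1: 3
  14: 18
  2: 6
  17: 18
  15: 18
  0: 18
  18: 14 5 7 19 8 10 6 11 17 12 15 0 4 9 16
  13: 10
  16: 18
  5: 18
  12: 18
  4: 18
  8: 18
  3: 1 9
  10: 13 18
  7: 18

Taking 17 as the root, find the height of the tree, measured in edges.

The longest root-to-leaf path is 17 – 18 – 9 – 3 – 1 (4 edges).

4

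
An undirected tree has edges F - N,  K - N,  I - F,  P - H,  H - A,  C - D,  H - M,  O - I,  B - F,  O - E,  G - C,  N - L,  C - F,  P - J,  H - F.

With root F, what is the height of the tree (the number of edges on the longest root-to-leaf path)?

3

J sits deepest: F – H – P – J — 3 edges from the root.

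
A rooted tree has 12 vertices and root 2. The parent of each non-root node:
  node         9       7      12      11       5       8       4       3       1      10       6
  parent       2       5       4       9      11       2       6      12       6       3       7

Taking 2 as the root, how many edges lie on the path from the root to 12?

7

Climbing from 12 to the root: 12 – 4 – 6 – 7 – 5 – 11 – 9 – 2. That's 7 steps.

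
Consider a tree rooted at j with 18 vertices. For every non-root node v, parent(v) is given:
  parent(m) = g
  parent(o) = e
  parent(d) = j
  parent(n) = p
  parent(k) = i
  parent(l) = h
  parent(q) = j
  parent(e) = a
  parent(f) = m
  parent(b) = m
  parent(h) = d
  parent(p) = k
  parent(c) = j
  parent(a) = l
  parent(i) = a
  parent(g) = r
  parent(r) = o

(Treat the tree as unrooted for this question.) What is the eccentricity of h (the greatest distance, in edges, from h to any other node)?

A farthest node from h is f (b also at distance 8).
The path h-l-a-e-o-r-g-m-f has 8 edges.

8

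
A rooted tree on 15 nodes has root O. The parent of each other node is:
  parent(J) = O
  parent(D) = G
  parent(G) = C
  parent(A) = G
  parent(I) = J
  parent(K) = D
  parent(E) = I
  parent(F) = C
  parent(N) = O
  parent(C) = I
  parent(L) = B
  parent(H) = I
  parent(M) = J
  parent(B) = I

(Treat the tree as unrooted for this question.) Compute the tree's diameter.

7

A longest path is K – D – G – C – I – J – O – N, with 7 edges.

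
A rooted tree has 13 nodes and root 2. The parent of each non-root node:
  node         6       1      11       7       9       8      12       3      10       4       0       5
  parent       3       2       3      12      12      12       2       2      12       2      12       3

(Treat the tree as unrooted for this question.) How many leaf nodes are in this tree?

The leaves are 0, 1, 4, 5, 6, 7, 8, 9, 10, 11.
That is 10 leaves.

10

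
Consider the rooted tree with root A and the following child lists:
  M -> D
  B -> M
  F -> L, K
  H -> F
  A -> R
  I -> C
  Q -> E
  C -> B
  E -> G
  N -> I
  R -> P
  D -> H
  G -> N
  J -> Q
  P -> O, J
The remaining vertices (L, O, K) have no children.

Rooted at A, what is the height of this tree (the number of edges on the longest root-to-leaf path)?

15

K sits deepest: A–R–P–J–Q–E–G–N–I–C–B–M–D–H–F–K — 15 edges from the root.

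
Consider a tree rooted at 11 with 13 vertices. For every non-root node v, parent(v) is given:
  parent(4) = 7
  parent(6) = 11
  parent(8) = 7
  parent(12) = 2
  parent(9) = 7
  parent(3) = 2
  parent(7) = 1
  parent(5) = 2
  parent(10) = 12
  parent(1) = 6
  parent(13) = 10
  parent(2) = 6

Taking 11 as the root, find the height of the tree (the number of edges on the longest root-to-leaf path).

5

13 sits deepest: 11 – 6 – 2 – 12 – 10 – 13 — 5 edges from the root.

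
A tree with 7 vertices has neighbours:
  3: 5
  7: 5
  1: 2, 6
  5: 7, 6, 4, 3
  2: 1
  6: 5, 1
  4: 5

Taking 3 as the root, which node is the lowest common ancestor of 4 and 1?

Ancestors of 4 (toward the root): 4, 5, 3.
Ancestors of 1: 1, 6, 5, 3.
The deepest node appearing in both lists is 5.

5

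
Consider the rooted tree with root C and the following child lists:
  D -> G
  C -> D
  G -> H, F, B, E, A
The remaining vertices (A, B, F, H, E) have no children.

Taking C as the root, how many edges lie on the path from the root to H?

3

C – D – G – H — 3 edges.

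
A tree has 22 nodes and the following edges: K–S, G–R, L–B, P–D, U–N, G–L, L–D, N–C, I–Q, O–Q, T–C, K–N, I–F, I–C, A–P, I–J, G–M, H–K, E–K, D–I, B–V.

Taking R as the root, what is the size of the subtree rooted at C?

8

Descendants of C (including itself): C, N, T, K, U, S, E, H. That's 8.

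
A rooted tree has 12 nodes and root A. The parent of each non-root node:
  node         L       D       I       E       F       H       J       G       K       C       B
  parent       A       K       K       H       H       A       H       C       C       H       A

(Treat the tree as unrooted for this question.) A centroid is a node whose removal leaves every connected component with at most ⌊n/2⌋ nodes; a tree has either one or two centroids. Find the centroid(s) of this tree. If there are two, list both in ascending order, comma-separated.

H

If H is removed the pieces have sizes 5, 3, 1, 1, 1, all ≤ ⌊12/2⌋ = 6.
Every other node leaves some component of size > 6, so the centroid is unique.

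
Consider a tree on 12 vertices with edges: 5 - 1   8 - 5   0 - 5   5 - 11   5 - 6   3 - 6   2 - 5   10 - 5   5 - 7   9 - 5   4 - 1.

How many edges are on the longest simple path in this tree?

4

A longest path is 4–1–5–6–3, with 4 edges.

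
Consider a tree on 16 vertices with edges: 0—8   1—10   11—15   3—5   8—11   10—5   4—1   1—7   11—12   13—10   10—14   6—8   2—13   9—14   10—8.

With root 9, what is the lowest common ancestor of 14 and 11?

14

Ancestors of 14 (toward the root): 14, 9.
Ancestors of 11: 11, 8, 10, 14, 9.
The deepest node appearing in both lists is 14.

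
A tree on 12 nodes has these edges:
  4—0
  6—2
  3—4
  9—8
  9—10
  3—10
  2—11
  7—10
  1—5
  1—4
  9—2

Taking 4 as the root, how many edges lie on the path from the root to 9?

Climbing from 9 to the root: 9 – 10 – 3 – 4. That's 3 steps.

3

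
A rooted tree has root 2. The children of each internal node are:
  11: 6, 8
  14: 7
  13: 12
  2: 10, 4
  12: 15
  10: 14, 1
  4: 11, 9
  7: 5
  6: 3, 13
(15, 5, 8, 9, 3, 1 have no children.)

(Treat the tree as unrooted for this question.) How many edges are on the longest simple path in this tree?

BFS from 5 reaches 15 last, at distance 10; BFS from 15 confirms no node is farther.
Path: 5 - 7 - 14 - 10 - 2 - 4 - 11 - 6 - 13 - 12 - 15.

10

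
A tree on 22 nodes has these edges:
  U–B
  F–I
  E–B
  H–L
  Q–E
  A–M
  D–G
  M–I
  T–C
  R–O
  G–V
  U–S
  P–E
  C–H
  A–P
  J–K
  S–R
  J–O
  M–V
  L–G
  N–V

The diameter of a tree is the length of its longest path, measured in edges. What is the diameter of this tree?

16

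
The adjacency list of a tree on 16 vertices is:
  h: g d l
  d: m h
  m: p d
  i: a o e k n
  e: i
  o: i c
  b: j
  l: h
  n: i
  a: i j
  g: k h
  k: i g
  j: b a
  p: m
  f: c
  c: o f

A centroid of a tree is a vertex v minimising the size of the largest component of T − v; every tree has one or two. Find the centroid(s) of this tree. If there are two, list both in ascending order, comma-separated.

i

Delete i: the remaining components have sizes 7, 3, 3, 1, 1. Max 7 ≤ 8, so i is a centroid.
Every other node leaves some component of size > 8, so the centroid is unique.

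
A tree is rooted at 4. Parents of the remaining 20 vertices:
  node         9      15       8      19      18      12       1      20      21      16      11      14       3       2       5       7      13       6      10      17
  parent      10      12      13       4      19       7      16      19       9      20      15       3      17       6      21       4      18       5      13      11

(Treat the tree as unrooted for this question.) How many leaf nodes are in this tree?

Degree-1 nodes: 1, 2, 8, 14 — 4 of them.

4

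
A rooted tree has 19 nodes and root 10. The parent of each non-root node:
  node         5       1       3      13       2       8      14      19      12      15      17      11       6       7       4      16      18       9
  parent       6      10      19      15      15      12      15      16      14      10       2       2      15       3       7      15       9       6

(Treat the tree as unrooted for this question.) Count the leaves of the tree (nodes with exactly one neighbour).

8

Degree-1 nodes: 1, 4, 5, 8, 11, 13, 17, 18 — 8 of them.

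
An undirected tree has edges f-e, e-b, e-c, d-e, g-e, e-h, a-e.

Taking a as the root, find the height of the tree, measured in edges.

A deepest node is h, reached by a-e-h.
That path has 2 edges, so the height is 2.

2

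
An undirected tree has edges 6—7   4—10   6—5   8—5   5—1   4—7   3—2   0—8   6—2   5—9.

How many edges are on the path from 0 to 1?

3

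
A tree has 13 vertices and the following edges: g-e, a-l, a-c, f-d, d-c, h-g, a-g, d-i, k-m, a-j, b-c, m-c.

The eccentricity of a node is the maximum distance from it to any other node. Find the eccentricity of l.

A farthest node from l is i (f, k also at distance 4).
The path l-a-c-d-i has 4 edges.

4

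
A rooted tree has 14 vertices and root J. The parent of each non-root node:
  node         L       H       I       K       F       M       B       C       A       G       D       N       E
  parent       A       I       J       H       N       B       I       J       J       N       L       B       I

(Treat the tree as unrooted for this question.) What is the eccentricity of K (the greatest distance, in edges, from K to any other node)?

6

The node farthest from K is D, via K – H – I – J – A – L – D — 6 edges.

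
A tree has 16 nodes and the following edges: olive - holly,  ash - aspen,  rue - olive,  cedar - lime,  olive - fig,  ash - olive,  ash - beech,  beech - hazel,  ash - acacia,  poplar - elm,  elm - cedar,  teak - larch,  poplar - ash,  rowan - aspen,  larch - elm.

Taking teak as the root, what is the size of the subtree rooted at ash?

Descendants of ash (including itself): ash, olive, acacia, aspen, beech, fig, holly, rue, rowan, hazel. That's 10.

10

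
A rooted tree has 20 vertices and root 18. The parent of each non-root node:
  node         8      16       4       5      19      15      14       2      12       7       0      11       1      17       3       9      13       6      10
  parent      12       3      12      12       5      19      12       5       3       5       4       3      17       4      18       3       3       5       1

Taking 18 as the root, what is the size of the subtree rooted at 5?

6

5's subtree: {5, 2, 19, 6, 7, 15}, size 6.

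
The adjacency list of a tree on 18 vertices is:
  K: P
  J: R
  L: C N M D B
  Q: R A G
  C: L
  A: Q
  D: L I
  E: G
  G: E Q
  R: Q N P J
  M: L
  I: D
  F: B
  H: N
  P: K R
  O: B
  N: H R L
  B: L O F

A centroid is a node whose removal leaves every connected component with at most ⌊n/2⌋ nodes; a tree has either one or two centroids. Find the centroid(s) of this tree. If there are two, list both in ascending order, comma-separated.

N

Removing N splits the tree into components of sizes 8, 8, 1; the largest is 8 ≤ ⌊18/2⌋ = 9.
No neighbour of N does as well, so N is the unique centroid.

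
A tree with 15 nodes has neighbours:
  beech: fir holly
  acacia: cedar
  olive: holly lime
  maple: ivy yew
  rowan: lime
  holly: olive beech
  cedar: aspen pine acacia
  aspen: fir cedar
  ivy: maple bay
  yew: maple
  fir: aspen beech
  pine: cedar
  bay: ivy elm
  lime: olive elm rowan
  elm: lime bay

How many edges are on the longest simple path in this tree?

12

A longest path is acacia–cedar–aspen–fir–beech–holly–olive–lime–elm–bay–ivy–maple–yew, with 12 edges.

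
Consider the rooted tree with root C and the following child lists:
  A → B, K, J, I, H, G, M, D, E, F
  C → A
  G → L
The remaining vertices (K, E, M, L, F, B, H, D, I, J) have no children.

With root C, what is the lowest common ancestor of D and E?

A

Path D→root: D A C; path E→root: E A C.
First common node: A.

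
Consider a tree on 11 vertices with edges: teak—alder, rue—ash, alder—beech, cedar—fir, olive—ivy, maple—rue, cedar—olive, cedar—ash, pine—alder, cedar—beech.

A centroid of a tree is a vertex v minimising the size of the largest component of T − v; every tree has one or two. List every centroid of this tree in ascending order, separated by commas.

cedar

Delete cedar: the remaining components have sizes 4, 3, 2, 1. Max 4 ≤ 5, so cedar is a centroid.
No neighbour of cedar does as well, so cedar is the unique centroid.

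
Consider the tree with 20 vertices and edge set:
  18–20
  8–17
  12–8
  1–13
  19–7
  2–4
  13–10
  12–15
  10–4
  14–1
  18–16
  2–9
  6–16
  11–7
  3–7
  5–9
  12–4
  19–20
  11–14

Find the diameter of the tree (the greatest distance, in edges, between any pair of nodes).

14

BFS from 5 reaches 6 last, at distance 14; BFS from 6 confirms no node is farther.
Path: 5 - 9 - 2 - 4 - 10 - 13 - 1 - 14 - 11 - 7 - 19 - 20 - 18 - 16 - 6.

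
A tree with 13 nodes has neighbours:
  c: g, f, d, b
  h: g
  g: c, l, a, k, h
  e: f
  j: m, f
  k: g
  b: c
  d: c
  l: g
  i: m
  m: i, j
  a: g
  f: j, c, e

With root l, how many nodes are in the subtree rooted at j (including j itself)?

3

j's subtree: {j, m, i}, size 3.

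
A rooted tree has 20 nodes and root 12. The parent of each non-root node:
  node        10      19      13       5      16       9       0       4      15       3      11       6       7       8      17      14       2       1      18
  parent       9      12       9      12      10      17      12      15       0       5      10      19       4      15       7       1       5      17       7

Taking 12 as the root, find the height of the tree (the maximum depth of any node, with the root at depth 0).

8

The longest root-to-leaf path is 12 → 0 → 15 → 4 → 7 → 17 → 9 → 10 → 11 (8 edges).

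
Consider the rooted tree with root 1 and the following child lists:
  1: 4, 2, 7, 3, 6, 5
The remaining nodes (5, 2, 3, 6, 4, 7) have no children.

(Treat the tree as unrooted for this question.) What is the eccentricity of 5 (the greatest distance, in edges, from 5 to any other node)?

A farthest node from 5 is 7 (2, 3, 4, 6 also at distance 2).
The path 5 – 1 – 7 has 2 edges.

2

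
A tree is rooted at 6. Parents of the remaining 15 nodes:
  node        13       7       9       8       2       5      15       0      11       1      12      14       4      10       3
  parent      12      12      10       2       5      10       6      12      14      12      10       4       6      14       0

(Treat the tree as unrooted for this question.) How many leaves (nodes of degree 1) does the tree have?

The leaves are 1, 3, 7, 8, 9, 11, 13, 15.
That is 8 leaves.

8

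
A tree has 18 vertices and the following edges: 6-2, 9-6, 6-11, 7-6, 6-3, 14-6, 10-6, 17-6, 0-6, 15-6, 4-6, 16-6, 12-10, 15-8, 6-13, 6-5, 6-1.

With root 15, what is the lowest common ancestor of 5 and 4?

6

Path 5→root: 5 6 15; path 4→root: 4 6 15.
First common node: 6.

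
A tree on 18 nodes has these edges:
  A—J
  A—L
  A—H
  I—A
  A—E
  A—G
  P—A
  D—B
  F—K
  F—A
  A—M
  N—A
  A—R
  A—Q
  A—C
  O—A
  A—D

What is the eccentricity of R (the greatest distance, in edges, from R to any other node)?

3

The node farthest from R is B (K also at distance 3), via R – A – D – B — 3 edges.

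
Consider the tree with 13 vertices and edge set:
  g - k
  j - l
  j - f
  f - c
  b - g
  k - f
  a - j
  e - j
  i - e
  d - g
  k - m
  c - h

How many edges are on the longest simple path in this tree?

BFS from i reaches d last, at distance 6; BFS from d confirms no node is farther.
Path: i–e–j–f–k–g–d.

6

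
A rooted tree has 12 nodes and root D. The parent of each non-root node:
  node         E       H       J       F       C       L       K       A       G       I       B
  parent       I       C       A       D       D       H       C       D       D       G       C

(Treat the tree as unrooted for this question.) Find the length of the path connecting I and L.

The path is I – G – D – C – H – L, which has 5 edges.

5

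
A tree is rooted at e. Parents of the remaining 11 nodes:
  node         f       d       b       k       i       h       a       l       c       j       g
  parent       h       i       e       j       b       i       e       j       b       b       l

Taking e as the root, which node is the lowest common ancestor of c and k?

b

c's ancestor chain is c, b, e and k's is k, j, b, e; they first meet at b.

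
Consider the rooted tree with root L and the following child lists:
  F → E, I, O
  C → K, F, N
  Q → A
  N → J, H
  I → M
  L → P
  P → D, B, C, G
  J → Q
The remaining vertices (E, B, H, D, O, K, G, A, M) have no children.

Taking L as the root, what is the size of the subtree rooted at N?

Descendants of N (including itself): N, H, J, Q, A. That's 5.

5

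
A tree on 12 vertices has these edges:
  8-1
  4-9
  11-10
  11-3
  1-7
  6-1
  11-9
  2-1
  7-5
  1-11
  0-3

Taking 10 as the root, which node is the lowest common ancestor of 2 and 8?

1

2's ancestor chain is 2, 1, 11, 10 and 8's is 8, 1, 11, 10; they first meet at 1.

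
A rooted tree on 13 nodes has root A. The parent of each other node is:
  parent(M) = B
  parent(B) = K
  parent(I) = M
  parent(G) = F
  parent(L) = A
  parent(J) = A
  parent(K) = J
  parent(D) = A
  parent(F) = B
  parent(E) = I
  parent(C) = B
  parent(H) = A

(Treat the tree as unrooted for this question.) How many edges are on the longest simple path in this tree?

A longest path is D - A - J - K - B - M - I - E, with 7 edges.

7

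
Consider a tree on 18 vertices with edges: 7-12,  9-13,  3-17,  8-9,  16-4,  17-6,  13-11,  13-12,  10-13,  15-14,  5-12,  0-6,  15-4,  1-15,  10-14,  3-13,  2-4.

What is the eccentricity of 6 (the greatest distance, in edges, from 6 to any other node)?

8

Distances from 6 peak at 8, attained at 2 (16 also at distance 8).
6 – 17 – 3 – 13 – 10 – 14 – 15 – 4 – 2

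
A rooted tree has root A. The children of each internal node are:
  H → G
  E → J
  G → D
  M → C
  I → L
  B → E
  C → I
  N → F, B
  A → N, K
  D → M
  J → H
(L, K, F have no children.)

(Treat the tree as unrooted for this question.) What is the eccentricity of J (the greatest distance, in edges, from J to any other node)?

The node farthest from J is L, via J–H–G–D–M–C–I–L — 7 edges.

7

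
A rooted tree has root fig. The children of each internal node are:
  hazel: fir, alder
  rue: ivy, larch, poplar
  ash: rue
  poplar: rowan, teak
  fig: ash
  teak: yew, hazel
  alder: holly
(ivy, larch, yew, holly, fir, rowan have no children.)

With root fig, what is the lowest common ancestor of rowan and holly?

poplar

rowan's ancestor chain is rowan, poplar, rue, ash, fig and holly's is holly, alder, hazel, teak, poplar, rue, ash, fig; they first meet at poplar.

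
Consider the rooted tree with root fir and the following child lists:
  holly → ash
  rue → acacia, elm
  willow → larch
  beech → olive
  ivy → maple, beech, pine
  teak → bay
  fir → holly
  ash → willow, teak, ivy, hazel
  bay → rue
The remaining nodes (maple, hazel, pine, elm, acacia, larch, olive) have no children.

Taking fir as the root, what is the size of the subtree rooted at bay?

Descendants of bay (including itself): bay, rue, acacia, elm. That's 4.

4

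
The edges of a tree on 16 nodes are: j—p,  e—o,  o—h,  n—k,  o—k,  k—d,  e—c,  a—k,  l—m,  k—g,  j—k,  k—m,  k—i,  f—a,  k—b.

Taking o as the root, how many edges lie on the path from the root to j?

o–k–j — 2 edges.

2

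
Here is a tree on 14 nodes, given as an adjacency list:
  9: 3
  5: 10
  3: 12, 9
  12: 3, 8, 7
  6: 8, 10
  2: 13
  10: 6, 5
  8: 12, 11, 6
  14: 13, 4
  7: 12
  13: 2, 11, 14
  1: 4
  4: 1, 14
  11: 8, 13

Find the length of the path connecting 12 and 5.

4

Walking from 12: 12 – 8 – 6 – 10 – 5. Length 4.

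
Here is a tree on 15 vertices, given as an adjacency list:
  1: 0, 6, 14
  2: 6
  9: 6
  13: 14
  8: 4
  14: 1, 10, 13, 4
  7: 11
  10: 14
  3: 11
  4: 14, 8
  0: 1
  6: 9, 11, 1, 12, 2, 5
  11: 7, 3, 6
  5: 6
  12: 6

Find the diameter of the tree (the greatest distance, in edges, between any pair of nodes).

A longest path is 3 – 11 – 6 – 1 – 14 – 4 – 8, with 6 edges.

6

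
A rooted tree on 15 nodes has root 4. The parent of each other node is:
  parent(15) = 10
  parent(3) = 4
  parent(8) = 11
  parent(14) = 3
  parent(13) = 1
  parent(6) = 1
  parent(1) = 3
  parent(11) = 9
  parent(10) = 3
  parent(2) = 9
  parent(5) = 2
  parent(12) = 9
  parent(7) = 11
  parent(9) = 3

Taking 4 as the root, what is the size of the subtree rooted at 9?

7

9's subtree: {9, 12, 2, 11, 5, 8, 7}, size 7.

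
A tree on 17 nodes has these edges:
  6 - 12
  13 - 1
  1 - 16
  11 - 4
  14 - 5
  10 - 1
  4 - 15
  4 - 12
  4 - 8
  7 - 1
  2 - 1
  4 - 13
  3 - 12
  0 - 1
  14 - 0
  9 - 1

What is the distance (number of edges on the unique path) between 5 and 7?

5–14–0–1–7: 4 edges.

4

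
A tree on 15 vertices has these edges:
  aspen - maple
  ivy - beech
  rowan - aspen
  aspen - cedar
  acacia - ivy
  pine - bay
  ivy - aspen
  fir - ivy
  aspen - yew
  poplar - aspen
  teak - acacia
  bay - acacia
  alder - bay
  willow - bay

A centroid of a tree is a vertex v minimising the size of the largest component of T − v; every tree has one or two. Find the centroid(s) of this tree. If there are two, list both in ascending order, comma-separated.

ivy

If ivy is removed the pieces have sizes 6, 6, 1, 1, all ≤ ⌊15/2⌋ = 7.
No neighbour of ivy does as well, so ivy is the unique centroid.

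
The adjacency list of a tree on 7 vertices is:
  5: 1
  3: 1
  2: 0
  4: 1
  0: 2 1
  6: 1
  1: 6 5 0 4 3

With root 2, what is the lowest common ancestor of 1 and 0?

0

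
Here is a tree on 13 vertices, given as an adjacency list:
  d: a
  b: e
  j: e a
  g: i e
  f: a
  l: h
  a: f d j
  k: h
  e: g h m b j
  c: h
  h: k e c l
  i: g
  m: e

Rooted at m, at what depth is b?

2

m – e – b — 2 edges.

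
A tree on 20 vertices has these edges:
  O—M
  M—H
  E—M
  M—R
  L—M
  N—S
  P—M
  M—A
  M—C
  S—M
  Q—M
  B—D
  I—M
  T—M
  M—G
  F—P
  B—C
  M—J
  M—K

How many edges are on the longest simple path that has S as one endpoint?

4

A farthest node from S is D.
The path S – M – C – B – D has 4 edges.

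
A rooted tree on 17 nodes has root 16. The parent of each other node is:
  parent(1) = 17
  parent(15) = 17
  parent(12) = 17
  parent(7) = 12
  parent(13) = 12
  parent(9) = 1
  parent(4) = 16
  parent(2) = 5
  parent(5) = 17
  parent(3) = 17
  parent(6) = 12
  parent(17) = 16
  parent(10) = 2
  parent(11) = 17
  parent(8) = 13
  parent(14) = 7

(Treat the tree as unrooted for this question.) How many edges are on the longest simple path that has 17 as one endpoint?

A farthest node from 17 is 8 (10, 14 also at distance 3).
The path 17–12–13–8 has 3 edges.

3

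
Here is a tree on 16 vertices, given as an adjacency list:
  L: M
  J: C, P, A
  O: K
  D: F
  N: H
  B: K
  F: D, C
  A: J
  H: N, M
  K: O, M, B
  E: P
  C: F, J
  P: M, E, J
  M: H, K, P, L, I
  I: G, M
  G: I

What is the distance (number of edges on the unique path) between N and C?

N - H - M - P - J - C: 5 edges.

5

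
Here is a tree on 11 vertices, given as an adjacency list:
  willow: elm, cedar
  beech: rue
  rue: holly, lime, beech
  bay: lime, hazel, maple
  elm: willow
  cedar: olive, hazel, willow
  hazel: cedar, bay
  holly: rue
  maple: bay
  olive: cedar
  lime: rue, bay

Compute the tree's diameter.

BFS from elm reaches holly last, at distance 7; BFS from holly confirms no node is farther.
Path: elm-willow-cedar-hazel-bay-lime-rue-holly.

7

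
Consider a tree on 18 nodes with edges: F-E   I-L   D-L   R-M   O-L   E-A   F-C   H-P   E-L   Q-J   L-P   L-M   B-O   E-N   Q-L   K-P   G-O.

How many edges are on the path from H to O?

3

H - P - L - O: 3 edges.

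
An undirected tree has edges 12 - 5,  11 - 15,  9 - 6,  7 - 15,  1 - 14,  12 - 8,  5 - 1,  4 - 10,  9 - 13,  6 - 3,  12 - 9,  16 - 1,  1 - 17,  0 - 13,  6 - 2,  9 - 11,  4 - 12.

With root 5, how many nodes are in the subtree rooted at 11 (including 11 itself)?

3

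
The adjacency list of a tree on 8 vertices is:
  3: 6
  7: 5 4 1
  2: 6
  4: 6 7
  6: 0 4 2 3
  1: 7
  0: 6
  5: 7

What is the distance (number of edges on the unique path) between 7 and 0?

3

7–4–6–0: 3 edges.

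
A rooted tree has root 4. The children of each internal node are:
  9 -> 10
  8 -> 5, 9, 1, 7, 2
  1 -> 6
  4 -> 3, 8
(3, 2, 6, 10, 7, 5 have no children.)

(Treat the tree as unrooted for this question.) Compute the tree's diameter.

4

A longest path is 10 – 9 – 8 – 1 – 6, with 4 edges.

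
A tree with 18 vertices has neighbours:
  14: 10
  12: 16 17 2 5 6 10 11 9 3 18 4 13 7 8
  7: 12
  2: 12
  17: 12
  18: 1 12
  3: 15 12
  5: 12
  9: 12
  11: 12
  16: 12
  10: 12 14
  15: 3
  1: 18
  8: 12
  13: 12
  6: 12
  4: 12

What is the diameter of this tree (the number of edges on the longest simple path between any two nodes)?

Starting from 15, a farthest node is 14 at distance 4.
One longest path: 15-3-12-10-14.
So the diameter is 4.

4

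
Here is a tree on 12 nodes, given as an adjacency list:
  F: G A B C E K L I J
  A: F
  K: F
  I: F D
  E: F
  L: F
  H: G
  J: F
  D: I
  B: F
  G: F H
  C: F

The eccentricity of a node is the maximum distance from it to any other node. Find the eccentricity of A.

Distances from A peak at 3, attained at D (H also at distance 3).
A–F–I–D

3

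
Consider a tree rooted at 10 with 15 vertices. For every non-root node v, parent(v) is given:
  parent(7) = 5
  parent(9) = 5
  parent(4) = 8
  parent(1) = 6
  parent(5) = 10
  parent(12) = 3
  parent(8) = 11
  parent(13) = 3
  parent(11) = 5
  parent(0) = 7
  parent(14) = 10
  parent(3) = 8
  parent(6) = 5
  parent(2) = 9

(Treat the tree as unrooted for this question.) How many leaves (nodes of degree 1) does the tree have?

7

Exactly 7 nodes have a single neighbour: 0, 1, 2, 4, 12, 13, 14.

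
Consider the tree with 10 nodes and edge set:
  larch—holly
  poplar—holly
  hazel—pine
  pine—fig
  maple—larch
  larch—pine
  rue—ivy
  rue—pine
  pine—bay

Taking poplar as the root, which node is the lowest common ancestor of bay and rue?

pine

Ancestors of bay (toward the root): bay, pine, larch, holly, poplar.
Ancestors of rue: rue, pine, larch, holly, poplar.
The deepest node appearing in both lists is pine.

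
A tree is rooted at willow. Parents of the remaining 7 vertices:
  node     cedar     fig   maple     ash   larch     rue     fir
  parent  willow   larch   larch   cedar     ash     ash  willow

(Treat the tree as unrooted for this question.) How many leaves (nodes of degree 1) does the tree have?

Degree-1 nodes: fig, fir, maple, rue — 4 of them.

4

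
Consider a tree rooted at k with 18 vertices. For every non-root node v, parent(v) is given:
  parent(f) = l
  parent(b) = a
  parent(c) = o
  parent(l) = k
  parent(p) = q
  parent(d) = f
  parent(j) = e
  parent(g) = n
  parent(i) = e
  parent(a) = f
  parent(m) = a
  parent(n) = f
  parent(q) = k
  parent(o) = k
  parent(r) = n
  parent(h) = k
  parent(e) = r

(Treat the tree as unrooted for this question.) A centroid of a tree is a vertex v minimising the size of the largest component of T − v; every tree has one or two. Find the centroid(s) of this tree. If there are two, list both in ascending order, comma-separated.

If f is removed the pieces have sizes 7, 6, 3, 1, all ≤ ⌊18/2⌋ = 9.
No neighbour of f does as well, so f is the unique centroid.

f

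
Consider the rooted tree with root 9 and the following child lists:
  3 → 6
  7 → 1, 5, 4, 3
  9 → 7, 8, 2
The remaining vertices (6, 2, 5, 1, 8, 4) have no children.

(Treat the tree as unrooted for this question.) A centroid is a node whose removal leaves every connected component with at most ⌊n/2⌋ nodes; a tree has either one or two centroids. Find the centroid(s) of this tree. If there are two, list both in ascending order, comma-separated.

7

If 7 is removed the pieces have sizes 3, 2, 1, 1, 1, all ≤ ⌊9/2⌋ = 4.
Every other node leaves some component of size > 4, so the centroid is unique.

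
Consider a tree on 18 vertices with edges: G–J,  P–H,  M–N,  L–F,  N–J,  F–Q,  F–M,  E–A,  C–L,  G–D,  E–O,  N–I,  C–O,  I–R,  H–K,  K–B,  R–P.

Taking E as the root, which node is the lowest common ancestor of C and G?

C

Ancestors of C (toward the root): C, O, E.
Ancestors of G: G, J, N, M, F, L, C, O, E.
The deepest node appearing in both lists is C.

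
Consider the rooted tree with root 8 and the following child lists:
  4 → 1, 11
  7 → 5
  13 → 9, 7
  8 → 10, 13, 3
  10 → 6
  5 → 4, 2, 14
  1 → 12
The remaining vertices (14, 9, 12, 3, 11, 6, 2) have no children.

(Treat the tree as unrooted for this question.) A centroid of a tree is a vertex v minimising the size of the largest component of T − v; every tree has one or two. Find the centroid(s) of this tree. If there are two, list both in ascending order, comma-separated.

5, 7

Removing 5 splits the tree into components of sizes 7, 4, 1, 1; the largest is 7 ≤ ⌊14/2⌋ = 7.
Its neighbour 7 also leaves a largest component of size 7, so both are centroids.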